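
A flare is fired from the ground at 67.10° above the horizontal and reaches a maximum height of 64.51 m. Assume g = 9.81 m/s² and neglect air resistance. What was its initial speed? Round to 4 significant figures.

At maximum height v_y = 0, so (v₀ sin θ)² = 2 g H.
v₀ sin 67.10° = √(2 × 9.81 × 64.51) = 35.576 m/s.
v₀ = 35.576 / sin 67.10° = 35.576 / 0.9212 = 38.62 m/s.

38.62 m/s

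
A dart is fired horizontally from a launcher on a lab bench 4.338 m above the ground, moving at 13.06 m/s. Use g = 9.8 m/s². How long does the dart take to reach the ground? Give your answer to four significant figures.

The horizontal speed doesn't affect the fall. With v_y0 = 0, h = ½ g t².
t = √(2 × 4.338 / 9.8) = √0.88531 = 0.9409 s.

0.9409 s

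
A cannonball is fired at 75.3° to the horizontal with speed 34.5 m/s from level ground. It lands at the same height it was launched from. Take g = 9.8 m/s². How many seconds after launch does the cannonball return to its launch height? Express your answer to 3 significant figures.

Vertical component: v_y = 34.5 sin 75.3° = 33.37 m/s.
For a projectile landing at launch height, time of flight is t = 2 v_y / g = 2 × 33.37 / 9.8 = 6.81 s.

6.81 s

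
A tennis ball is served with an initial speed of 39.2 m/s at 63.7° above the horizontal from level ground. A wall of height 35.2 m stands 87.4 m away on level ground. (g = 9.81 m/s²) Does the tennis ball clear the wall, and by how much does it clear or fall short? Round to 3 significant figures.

v_x = 39.2 cos 63.7° = 17.37 m/s; v_y0 = 39.2 sin 63.7° = 35.14 m/s.
Time to reach the wall: t = 87.4 / 17.37 = 5.032 s.
Height at that point: y = 35.14×5.032 − 4.905×5.032² = 52.62 m.
That is 52.62 − 35.2 = 17.4 m above the top of the wall, so the tennis ball clears it.

Yes — it clears the wall by 17.4 m.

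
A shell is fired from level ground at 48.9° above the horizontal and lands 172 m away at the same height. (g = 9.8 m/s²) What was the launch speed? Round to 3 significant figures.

On level ground, R = v₀² sin(2θ) / g, so v₀ = √(R g / sin 2θ).
sin(2 × 48.9°) = 0.9907.
v₀ = √(172 × 9.8 / 0.9907) = √1701 = 41.2 m/s.

41.2 m/s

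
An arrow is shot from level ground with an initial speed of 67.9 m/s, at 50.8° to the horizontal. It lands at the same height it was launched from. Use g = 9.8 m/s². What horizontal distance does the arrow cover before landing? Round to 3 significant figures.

461 m

For level ground, R = v₀² sin(2θ) / g.
sin(2 × 50.8°) = sin 101.6° = 0.9796.
R = (67.9)² × 0.9796 / 9.8 = 461 m.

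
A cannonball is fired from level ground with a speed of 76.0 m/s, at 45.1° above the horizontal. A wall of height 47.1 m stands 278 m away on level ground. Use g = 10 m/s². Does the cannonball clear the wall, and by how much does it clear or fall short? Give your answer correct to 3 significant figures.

v_x = 76.0 cos 45.1° = 53.65 m/s; v_y0 = 76.0 sin 45.1° = 53.83 m/s.
Time to reach the wall: t = 278 / 53.65 = 5.182 s.
Height at that point: y = 53.83×5.182 − 5.000×5.182² = 144.7 m.
That is 144.7 − 47.1 = 97.6 m above the top of the wall, so the cannonball clears it.

Yes — it clears the wall by 97.6 m.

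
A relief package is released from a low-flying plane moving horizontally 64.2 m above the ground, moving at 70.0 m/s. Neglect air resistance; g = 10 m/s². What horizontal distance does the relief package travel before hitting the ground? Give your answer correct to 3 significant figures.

251 m

Initial vertical velocity is zero, so the fall time comes from h = ½ g t²: t = √(2 × 64.2 / 10) = 3.583 s.
Horizontal motion is uniform at 70.0 m/s, so x = 70.0 × 3.583 = 251 m.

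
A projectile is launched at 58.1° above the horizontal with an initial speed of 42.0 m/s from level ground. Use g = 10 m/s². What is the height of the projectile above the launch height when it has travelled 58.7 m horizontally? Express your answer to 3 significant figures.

v_x = 42.0 cos 58.1° = 22.19 m/s, v_y0 = 42.0 sin 58.1° = 35.66 m/s.
Time to reach x = 58.7 m: t = x / v_x = 58.7 / 22.19 = 2.645 s.
y = v_y0 t − ½ g t² = 35.66×2.645 − 5.000×2.645² = 59.3 m.

59.3 m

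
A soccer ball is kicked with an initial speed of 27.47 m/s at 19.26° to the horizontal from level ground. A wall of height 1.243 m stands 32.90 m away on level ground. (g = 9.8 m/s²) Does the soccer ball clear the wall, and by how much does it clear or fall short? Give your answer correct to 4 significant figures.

v_x = 27.47 cos 19.26° = 25.933 m/s; v_y0 = 27.47 sin 19.26° = 9.0611 m/s.
Time to reach the wall: t = 32.90 / 25.933 = 1.2687 s.
Height at that point: y = 9.0611×1.2687 − 4.900×1.2687² = 3.6088 m.
That is 3.6088 − 1.243 = 2.366 m above the top of the wall, so the soccer ball clears it.

Yes — it clears the wall by 2.366 m.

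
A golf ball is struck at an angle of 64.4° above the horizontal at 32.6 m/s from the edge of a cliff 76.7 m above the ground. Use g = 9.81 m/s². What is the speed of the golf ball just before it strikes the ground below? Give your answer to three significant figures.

v_x = 32.6 cos 64.4° = 14.09 m/s is unchanged throughout.
For the vertical component, v_y² = v_y0² + 2 g h = (29.40)² + 2×9.81×76.7 = 2369, so |v_y| = 48.67 m/s.
Impact speed = √(v_x² + v_y²) = √(198.5 + 2369) = 50.7 m/s.

50.7 m/s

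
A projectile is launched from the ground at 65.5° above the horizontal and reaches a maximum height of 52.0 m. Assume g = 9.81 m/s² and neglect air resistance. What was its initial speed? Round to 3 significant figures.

At maximum height v_y = 0, so (v₀ sin θ)² = 2 g H.
v₀ sin 65.5° = √(2 × 9.81 × 52.0) = 31.94 m/s.
v₀ = 31.94 / sin 65.5° = 31.94 / 0.9100 = 35.1 m/s.

35.1 m/s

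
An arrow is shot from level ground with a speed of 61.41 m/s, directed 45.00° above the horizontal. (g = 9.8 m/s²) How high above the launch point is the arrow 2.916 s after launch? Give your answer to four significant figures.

84.96 m

v_y0 = 61.41 sin 45.00° = 43.423 m/s.
y(t) = v_y0 t − ½ g t² = 43.423×2.916 − 4.900×2.916² = 84.96 m.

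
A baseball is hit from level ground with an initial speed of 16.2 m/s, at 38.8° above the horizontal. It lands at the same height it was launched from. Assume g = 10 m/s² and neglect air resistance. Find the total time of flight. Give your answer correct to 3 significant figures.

Vertical component: v_y = 16.2 sin 38.8° = 10.15 m/s.
For a projectile landing at launch height, time of flight is t = 2 v_y / g = 2 × 10.15 / 10 = 2.03 s.

2.03 s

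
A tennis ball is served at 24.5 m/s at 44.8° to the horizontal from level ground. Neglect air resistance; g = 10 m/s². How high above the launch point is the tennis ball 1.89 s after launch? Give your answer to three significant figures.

14.8 m

v_y0 = 24.5 sin 44.8° = 17.26 m/s.
y(t) = v_y0 t − ½ g t² = 17.26×1.89 − 5.000×1.89² = 14.8 m.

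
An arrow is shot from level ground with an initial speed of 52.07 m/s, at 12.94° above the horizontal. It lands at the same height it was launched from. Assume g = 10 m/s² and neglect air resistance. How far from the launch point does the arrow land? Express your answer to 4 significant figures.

Components: v_x = 52.07 cos 12.94° = 50.748 m/s, v_y = 52.07 sin 12.94° = 11.660 m/s.
Time of flight (same landing height): t = 2 v_y / g = 2 × 11.660 / 10 = 2.3320 s.
Range: R = v_x · t = 50.748 × 2.3320 = 118.3 m.

118.3 m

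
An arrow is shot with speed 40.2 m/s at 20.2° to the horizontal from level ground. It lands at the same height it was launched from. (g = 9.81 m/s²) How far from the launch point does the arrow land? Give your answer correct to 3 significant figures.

107 m

Components: v_x = 40.2 cos 20.2° = 37.73 m/s, v_y = 40.2 sin 20.2° = 13.88 m/s.
Time of flight (same landing height): t = 2 v_y / g = 2 × 13.88 / 9.81 = 2.830 s.
Range: R = v_x · t = 37.73 × 2.830 = 107 m.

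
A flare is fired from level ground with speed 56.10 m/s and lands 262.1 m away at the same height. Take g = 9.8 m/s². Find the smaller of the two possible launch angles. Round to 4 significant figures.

Level-ground range: R = v₀² sin(2θ)/g ⇒ sin 2θ = R g / v₀² = 262.1×9.8/56.10² = 0.8161.
2θ = arcsin(0.8161) = 54.696° or 180° − 54.696° = 125.304°.
So θ = 27.35° or θ = 62.65°.

27.35°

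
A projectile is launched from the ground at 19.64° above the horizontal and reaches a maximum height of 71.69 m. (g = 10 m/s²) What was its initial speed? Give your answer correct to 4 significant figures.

112.7 m/s

At maximum height v_y = 0, so (v₀ sin θ)² = 2 g H.
v₀ sin 19.64° = √(2 × 10 × 71.69) = 37.866 m/s.
v₀ = 37.866 / sin 19.64° = 37.866 / 0.3361 = 112.7 m/s.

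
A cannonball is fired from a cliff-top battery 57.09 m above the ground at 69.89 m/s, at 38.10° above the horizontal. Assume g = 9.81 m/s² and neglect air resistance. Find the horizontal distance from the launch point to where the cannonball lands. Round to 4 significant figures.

Components: v_x = 69.89 cos 38.10° = 54.999 m/s, v_y = 69.89 sin 38.10° = 43.125 m/s.
Vertical: 0 = 57.09 + 43.125 t − ½(9.81) t² ⇒ 4.905 t² − 43.125 t − 57.09 = 0.
t = [43.125 + √(1859.8 + 1120.1)] / 9.810 = 9.9606 s.
Horizontal: R = v_x · t = 54.999 × 9.9606 = 547.8 m.

547.8 m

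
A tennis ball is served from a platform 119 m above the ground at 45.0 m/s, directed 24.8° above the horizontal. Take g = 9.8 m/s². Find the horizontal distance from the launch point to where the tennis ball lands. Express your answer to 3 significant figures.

Components: v_x = 45.0 cos 24.8° = 40.85 m/s, v_y = 45.0 sin 24.8° = 18.88 m/s.
Vertical: 0 = 119 + 18.88 t − ½(9.8) t² ⇒ 4.900 t² − 18.88 t − 119 = 0.
t = [18.88 + √(356.5 + 2332)] / 9.800 = 7.217 s.
Horizontal: R = v_x · t = 40.85 × 7.217 = 295 m.

295 m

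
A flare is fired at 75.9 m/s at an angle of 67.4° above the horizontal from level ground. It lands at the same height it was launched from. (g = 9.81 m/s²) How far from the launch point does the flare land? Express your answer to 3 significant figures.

417 m

For level ground, R = v₀² sin(2θ) / g.
sin(2 × 67.4°) = sin 134.8° = 0.7096.
R = (75.9)² × 0.7096 / 9.81 = 417 m.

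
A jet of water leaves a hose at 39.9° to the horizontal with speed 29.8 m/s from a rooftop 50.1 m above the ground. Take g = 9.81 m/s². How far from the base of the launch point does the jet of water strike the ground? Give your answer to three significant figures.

Components: v_x = 29.8 cos 39.9° = 22.86 m/s, v_y = 29.8 sin 39.9° = 19.12 m/s.
Vertical: 0 = 50.1 + 19.12 t − ½(9.81) t² ⇒ 4.905 t² − 19.12 t − 50.1 = 0.
t = [19.12 + √(365.6 + 983.0)] / 9.810 = 5.692 s.
Horizontal: R = v_x · t = 22.86 × 5.692 = 130 m.

130 m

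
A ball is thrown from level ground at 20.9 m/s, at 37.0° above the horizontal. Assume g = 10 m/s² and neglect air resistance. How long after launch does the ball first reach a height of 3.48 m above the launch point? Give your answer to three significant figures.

0.316 s

v_y0 = 20.9 sin 37.0° = 12.58 m/s.
Set y = v_y0 t − ½ g t² = 3.48: 5.000 t² − 12.58 t + 3.48 = 0.
t = [12.58 ± √(158.3 − 69.60)] / 10 = (12.58 ± 9.418) / 10, giving t = 0.316 s or t = 2.20 s.
The ball is on the way up at the first time, so t = 0.316 s.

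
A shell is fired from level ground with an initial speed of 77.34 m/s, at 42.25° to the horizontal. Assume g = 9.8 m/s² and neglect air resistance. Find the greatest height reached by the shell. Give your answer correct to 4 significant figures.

138.0 m

Vertical component of launch velocity: v_y = 77.34 sin 42.25° = 52.001 m/s.
At the highest point the vertical velocity is zero, so v_y² = 2 g h_max.
h_max = (52.001)² / (2 × 9.8) = 2704.1 / 19.60 = 138.0 m.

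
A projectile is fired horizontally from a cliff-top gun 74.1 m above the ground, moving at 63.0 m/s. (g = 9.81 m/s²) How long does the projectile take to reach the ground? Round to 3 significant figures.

The horizontal speed doesn't affect the fall. With v_y0 = 0, h = ½ g t².
t = √(2 × 74.1 / 9.81) = √15.11 = 3.89 s.

3.89 s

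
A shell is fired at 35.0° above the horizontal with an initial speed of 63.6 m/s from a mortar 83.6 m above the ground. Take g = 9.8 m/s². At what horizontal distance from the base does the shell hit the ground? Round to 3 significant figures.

484 m

Components: v_x = 63.6 cos 35.0° = 52.10 m/s, v_y = 63.6 sin 35.0° = 36.48 m/s.
Vertical: 0 = 83.6 + 36.48 t − ½(9.8) t² ⇒ 4.900 t² − 36.48 t − 83.6 = 0.
t = [36.48 + √(1331 + 1639)] / 9.800 = 9.283 s.
Horizontal: R = v_x · t = 52.10 × 9.283 = 484 m.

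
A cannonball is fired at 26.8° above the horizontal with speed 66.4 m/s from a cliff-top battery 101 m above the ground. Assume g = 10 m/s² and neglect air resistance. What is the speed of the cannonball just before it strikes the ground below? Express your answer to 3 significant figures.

v_x = 66.4 cos 26.8° = 59.27 m/s is unchanged throughout.
For the vertical component, v_y² = v_y0² + 2 g h = (29.94)² + 2×10×101 = 2916, so |v_y| = 54.00 m/s.
Impact speed = √(v_x² + v_y²) = √(3513 + 2916) = 80.2 m/s.

80.2 m/s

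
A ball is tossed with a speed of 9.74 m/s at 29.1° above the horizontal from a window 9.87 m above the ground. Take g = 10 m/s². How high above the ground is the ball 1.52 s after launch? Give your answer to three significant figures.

v_y0 = 9.74 sin 29.1° = 4.737 m/s.
y(t) = 9.87 + v_y0 t − ½ g t² = 9.87 + 4.737×1.52 − ½×10×1.52² = 5.52 m.

5.52 m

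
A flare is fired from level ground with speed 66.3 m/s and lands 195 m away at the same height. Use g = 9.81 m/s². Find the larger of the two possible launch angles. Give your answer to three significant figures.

77.1°

Level-ground range: R = v₀² sin(2θ)/g ⇒ sin 2θ = R g / v₀² = 195×9.81/66.3² = 0.4352.
2θ = arcsin(0.4352) = 25.80° or 180° − 25.80° = 154.20°.
So θ = 12.9° or θ = 77.1°.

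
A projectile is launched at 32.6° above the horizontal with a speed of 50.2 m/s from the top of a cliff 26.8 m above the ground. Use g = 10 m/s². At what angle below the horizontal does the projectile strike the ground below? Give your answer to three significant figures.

40.1°

v_x = 50.2 cos 32.6° = 42.29 m/s.
At impact |v_y| = √(v_y0² + 2 g h) = √(27.05² + 2×10×26.8) = 35.60 m/s.
Angle below horizontal = arctan(|v_y| / v_x) = arctan(35.60 / 42.29) = 40.1°.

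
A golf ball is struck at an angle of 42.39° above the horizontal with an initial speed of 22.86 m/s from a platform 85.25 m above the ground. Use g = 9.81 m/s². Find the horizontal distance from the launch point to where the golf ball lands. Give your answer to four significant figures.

101.7 m

Components: v_x = 22.86 cos 42.39° = 16.884 m/s, v_y = 22.86 sin 42.39° = 15.412 m/s.
Vertical: 0 = 85.25 + 15.412 t − ½(9.81) t² ⇒ 4.905 t² − 15.412 t − 85.25 = 0.
t = [15.412 + √(237.53 + 1672.6)] / 9.810 = 6.0262 s.
Horizontal: R = v_x · t = 16.884 × 6.0262 = 101.7 m.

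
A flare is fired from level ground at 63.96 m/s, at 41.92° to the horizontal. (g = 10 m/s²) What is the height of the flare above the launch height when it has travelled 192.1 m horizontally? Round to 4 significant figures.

91.02 m

v_x = 63.96 cos 41.92° = 47.591 m/s, v_y0 = 63.96 sin 41.92° = 42.731 m/s.
Time to reach x = 192.1 m: t = x / v_x = 192.1 / 47.591 = 4.0365 s.
y = v_y0 t − ½ g t² = 42.731×4.0365 − 5.000×4.0365² = 91.02 m.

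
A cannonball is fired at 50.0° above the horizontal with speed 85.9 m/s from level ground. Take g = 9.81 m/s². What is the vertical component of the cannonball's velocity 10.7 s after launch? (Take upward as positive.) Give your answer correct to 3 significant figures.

-39.2 m/s

Initial vertical component: v_y0 = 85.9 sin 50.0° = 65.80 m/s.
v_y(t) = v_y0 − g t = 65.80 − 9.81 × 10.7 = -39.2 m/s.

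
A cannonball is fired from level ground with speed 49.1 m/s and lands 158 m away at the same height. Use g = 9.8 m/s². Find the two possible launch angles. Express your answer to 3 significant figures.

Level-ground range: R = v₀² sin(2θ)/g ⇒ sin 2θ = R g / v₀² = 158×9.8/49.1² = 0.6423.
2θ = arcsin(0.6423) = 39.96° or 180° − 39.96° = 140.04°.
So θ = 20.0° or θ = 70.0°.

20.0° and 70.0°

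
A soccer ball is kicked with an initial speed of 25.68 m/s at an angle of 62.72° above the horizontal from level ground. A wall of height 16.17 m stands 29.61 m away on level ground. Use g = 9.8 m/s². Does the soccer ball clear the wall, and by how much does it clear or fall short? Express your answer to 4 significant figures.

Yes — it clears the wall by 10.24 m.

v_x = 25.68 cos 62.72° = 11.770 m/s; v_y0 = 25.68 sin 62.72° = 22.824 m/s.
Time to reach the wall: t = 29.61 / 11.770 = 2.5157 s.
Height at that point: y = 22.824×2.5157 − 4.900×2.5157² = 26.407 m.
That is 26.407 − 16.17 = 10.24 m above the top of the wall, so the soccer ball clears it.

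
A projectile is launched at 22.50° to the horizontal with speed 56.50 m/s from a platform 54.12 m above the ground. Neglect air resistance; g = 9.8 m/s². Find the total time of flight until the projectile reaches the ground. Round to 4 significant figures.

Vertical component: v_y = 56.50 sin 22.50° = 21.622 m/s.
Taking up as positive with launch at y = 54.12 m, landing at y = 0: 0 = 54.12 + 21.622 t − ½(9.8) t².
Solving 4.900 t² − 21.622 t − 54.12 = 0 gives t = [21.622 + √(21.622² + 4·4.900·54.12)] / 9.800 = 6.195 s.

6.195 s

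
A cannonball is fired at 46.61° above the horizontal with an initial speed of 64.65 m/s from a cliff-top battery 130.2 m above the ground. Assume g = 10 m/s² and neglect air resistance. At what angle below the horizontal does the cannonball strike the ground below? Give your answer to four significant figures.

57.37°

v_x = 64.65 cos 46.61° = 44.412 m/s.
At impact |v_y| = √(v_y0² + 2 g h) = √(46.981² + 2×10×130.2) = 69.363 m/s.
Angle below horizontal = arctan(|v_y| / v_x) = arctan(69.363 / 44.412) = 57.37°.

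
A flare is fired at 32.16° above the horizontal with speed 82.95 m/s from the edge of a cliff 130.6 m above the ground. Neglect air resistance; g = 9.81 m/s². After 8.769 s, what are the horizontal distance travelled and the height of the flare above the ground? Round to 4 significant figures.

x = 615.8 m, y = 140.6 m

v_x = 82.95 cos 32.16° = 70.223 m/s; v_y0 = 82.95 sin 32.16° = 44.153 m/s.
x = v_x t = 70.223 × 8.769 = 615.8 m.
y = 130.6 + v_y0 t − ½ g t² = 140.6 m.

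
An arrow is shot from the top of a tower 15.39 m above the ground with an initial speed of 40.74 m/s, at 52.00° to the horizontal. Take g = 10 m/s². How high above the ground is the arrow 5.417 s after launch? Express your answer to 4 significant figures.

v_y0 = 40.74 sin 52.00° = 32.104 m/s.
y(t) = 15.39 + v_y0 t − ½ g t² = 15.39 + 32.104×5.417 − ½×10×5.417² = 42.58 m.

42.58 m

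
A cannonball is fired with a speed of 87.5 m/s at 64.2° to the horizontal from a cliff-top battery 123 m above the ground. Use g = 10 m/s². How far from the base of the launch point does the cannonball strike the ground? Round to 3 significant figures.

Components: v_x = 87.5 cos 64.2° = 38.08 m/s, v_y = 87.5 sin 64.2° = 78.78 m/s.
Vertical: 0 = 123 + 78.78 t − ½(10) t² ⇒ 5.000 t² − 78.78 t − 123 = 0.
t = [78.78 + √(6206 + 2460)] / 10.00 = 17.19 s.
Horizontal: R = v_x · t = 38.08 × 17.19 = 655 m.

655 m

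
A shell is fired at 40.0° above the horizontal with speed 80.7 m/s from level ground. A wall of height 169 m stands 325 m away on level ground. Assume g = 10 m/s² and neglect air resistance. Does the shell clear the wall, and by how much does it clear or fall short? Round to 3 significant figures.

v_x = 80.7 cos 40.0° = 61.82 m/s; v_y0 = 80.7 sin 40.0° = 51.87 m/s.
Time to reach the wall: t = 325 / 61.82 = 5.257 s.
Height at that point: y = 51.87×5.257 − 5.000×5.257² = 134.5 m.
That is 169 − 134.5 = 34.5 m below the top of the wall, so the shell does not clear it.

No — it falls 34.5 m short of clearing the wall.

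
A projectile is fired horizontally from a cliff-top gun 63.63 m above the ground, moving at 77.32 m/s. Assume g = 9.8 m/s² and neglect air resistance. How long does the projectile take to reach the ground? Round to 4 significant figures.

3.604 s

The horizontal speed doesn't affect the fall. With v_y0 = 0, h = ½ g t².
t = √(2 × 63.63 / 9.8) = √12.986 = 3.604 s.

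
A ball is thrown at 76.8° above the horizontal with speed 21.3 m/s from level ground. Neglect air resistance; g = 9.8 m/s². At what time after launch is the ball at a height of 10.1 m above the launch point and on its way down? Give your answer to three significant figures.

3.67 s

v_y0 = 21.3 sin 76.8° = 20.74 m/s.
Set y = v_y0 t − ½ g t² = 10.1: 4.900 t² − 20.74 t + 10.1 = 0.
t = [20.74 ± √(430.1 − 198.0)] / 9.8 = (20.74 ± 15.23) / 9.8, giving t = 0.562 s or t = 3.67 s.
On the way down corresponds to the larger root: t = 3.67 s.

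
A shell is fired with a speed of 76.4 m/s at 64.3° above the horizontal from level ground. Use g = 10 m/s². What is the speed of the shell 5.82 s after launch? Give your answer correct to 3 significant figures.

v_x = 76.4 cos 64.3° = 33.13 m/s (constant).
v_y(t) = 76.4 sin 64.3° − g t = 68.84 − 10 × 5.82 = 10.64 m/s.
Speed = √(v_x² + v_y²) = √(1098 + 113.2) = 34.8 m/s.

34.8 m/s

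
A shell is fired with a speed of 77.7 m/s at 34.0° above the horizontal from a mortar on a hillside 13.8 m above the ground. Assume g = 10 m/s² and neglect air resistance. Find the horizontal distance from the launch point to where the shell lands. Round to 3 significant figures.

Components: v_x = 77.7 cos 34.0° = 64.42 m/s, v_y = 77.7 sin 34.0° = 43.45 m/s.
Vertical: 0 = 13.8 + 43.45 t − ½(10) t² ⇒ 5.000 t² − 43.45 t − 13.8 = 0.
t = [43.45 + √(1888 + 276.0)] / 10.00 = 8.997 s.
Horizontal: R = v_x · t = 64.42 × 8.997 = 580 m.

580 m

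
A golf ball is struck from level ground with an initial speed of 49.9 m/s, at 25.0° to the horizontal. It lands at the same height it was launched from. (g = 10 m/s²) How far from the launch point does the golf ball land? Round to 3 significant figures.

For level ground, R = v₀² sin(2θ) / g.
sin(2 × 25.0°) = sin 50.00° = 0.7660.
R = (49.9)² × 0.7660 / 10 = 191 m.

191 m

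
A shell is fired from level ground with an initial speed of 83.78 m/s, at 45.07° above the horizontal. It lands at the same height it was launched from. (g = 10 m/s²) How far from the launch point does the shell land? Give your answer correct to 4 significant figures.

Components: v_x = 83.78 cos 45.07° = 59.169 m/s, v_y = 83.78 sin 45.07° = 59.314 m/s.
Time of flight (same landing height): t = 2 v_y / g = 2 × 59.314 / 10 = 11.863 s.
Range: R = v_x · t = 59.169 × 11.863 = 701.9 m.

701.9 m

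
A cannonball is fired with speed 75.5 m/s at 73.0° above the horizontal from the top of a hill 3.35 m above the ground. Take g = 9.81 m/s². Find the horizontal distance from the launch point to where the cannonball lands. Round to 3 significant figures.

Components: v_x = 75.5 cos 73.0° = 22.07 m/s, v_y = 75.5 sin 73.0° = 72.20 m/s.
Vertical: 0 = 3.35 + 72.20 t − ½(9.81) t² ⇒ 4.905 t² − 72.20 t − 3.35 = 0.
t = [72.20 + √(5213 + 65.73)] / 9.810 = 14.77 s.
Horizontal: R = v_x · t = 22.07 × 14.77 = 326 m.

326 m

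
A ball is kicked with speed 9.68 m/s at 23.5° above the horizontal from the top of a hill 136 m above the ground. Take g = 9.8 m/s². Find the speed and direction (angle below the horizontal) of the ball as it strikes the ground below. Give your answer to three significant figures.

v_x = 9.68 cos 23.5° = 8.877 m/s (constant).
|v_y| at impact = √((3.860)² + 2×9.8×136) = 51.77 m/s.
Speed = √(8.877² + 51.77²) = 52.5 m/s; angle = arctan(51.77/8.877) = 80.3° below horizontal.

52.5 m/s at 80.3° below the horizontal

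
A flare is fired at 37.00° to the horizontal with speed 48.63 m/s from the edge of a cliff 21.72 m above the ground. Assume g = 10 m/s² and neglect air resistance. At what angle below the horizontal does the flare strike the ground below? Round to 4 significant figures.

v_x = 48.63 cos 37.00° = 38.838 m/s.
At impact |v_y| = √(v_y0² + 2 g h) = √(29.266² + 2×10×21.72) = 35.929 m/s.
Angle below horizontal = arctan(|v_y| / v_x) = arctan(35.929 / 38.838) = 42.77°.

42.77°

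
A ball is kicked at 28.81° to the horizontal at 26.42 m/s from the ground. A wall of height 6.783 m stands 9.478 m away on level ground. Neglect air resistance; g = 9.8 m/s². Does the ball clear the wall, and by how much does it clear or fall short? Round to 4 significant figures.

No — it falls 2.392 m short of clearing the wall.

v_x = 26.42 cos 28.81° = 23.150 m/s; v_y0 = 26.42 sin 28.81° = 12.732 m/s.
Time to reach the wall: t = 9.478 / 23.150 = 0.40942 s.
Height at that point: y = 12.732×0.40942 − 4.900×0.40942² = 4.3914 m.
That is 6.783 − 4.3914 = 2.392 m below the top of the wall, so the ball does not clear it.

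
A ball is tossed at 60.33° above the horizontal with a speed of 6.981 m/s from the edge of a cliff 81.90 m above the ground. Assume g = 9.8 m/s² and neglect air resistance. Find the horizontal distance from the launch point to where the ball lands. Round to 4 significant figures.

Components: v_x = 6.981 cos 60.33° = 3.4556 m/s, v_y = 6.981 sin 60.33° = 6.0657 m/s.
Vertical: 0 = 81.90 + 6.0657 t − ½(9.8) t² ⇒ 4.900 t² − 6.0657 t − 81.90 = 0.
t = [6.0657 + √(36.793 + 1605.2)] / 9.800 = 4.7538 s.
Horizontal: R = v_x · t = 3.4556 × 4.7538 = 16.43 m.

16.43 m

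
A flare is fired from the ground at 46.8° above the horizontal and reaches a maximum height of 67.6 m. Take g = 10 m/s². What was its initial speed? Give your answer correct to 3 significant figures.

At maximum height v_y = 0, so (v₀ sin θ)² = 2 g H.
v₀ sin 46.8° = √(2 × 10 × 67.6) = 36.77 m/s.
v₀ = 36.77 / sin 46.8° = 36.77 / 0.7290 = 50.4 m/s.

50.4 m/s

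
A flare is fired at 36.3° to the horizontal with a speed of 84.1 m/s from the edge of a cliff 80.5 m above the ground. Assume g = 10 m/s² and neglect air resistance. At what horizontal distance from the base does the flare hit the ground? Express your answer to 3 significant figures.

771 m

Components: v_x = 84.1 cos 36.3° = 67.78 m/s, v_y = 84.1 sin 36.3° = 49.79 m/s.
Vertical: 0 = 80.5 + 49.79 t − ½(10) t² ⇒ 5.000 t² − 49.79 t − 80.5 = 0.
t = [49.79 + √(2479 + 1610)] / 10.00 = 11.37 s.
Horizontal: R = v_x · t = 67.78 × 11.37 = 771 m.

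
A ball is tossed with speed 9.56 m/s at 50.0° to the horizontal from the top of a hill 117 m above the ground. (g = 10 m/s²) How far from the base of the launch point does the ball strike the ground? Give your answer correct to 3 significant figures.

Components: v_x = 9.56 cos 50.0° = 6.145 m/s, v_y = 9.56 sin 50.0° = 7.323 m/s.
Vertical: 0 = 117 + 7.323 t − ½(10) t² ⇒ 5.000 t² − 7.323 t − 117 = 0.
t = [7.323 + √(53.63 + 2340)] / 10.00 = 5.625 s.
Horizontal: R = v_x · t = 6.145 × 5.625 = 34.6 m.

34.6 m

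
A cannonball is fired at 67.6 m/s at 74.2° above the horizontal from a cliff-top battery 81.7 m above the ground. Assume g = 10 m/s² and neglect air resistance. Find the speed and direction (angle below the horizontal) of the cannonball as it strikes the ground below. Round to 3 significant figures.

78.8 m/s at 76.5° below the horizontal

v_x = 67.6 cos 74.2° = 18.41 m/s (constant).
|v_y| at impact = √((65.05)² + 2×10×81.7) = 76.59 m/s.
Speed = √(18.41² + 76.59²) = 78.8 m/s; angle = arctan(76.59/18.41) = 76.5° below horizontal.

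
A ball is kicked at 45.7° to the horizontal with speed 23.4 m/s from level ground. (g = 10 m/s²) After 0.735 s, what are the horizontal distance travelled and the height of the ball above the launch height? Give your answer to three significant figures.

v_x = 23.4 cos 45.7° = 16.34 m/s; v_y0 = 23.4 sin 45.7° = 16.75 m/s.
x = v_x t = 16.34 × 0.735 = 12.0 m.
y = v_y0 t − ½ g t² = 16.75×0.735 − 5.000×0.735² = 9.61 m.

x = 12.0 m, y = 9.61 m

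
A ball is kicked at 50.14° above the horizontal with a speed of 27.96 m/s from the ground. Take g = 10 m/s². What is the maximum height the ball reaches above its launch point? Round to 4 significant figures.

23.03 m

Vertical component of launch velocity: v_y = 27.96 sin 50.14° = 21.462 m/s.
At the highest point the vertical velocity is zero, so v_y² = 2 g h_max.
h_max = (21.462)² / (2 × 10) = 460.62 / 20.00 = 23.03 m.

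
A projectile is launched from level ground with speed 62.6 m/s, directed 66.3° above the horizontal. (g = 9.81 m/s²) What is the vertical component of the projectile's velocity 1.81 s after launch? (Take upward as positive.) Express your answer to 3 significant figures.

Initial vertical component: v_y0 = 62.6 sin 66.3° = 57.32 m/s.
v_y(t) = v_y0 − g t = 57.32 − 9.81 × 1.81 = 39.6 m/s.

39.6 m/s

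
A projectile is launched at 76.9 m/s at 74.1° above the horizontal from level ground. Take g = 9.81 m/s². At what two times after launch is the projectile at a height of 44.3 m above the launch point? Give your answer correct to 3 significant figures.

v_y0 = 76.9 sin 74.1° = 73.96 m/s.
Set y = v_y0 t − ½ g t² = 44.3: 4.905 t² − 73.96 t + 44.3 = 0.
t = [73.96 ± √(5470 − 869.2)] / 9.81 = (73.96 ± 67.83) / 9.81, giving t = 0.625 s or t = 14.5 s.
So the projectile is at 44.3 m at t = 0.625 s (rising) and t = 14.5 s (falling).

0.625 s and 14.5 s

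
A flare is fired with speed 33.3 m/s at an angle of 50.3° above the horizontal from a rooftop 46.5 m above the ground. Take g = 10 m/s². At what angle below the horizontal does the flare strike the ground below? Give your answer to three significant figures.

61.9°

v_x = 33.3 cos 50.3° = 21.27 m/s.
At impact |v_y| = √(v_y0² + 2 g h) = √(25.62² + 2×10×46.5) = 39.83 m/s.
Angle below horizontal = arctan(|v_y| / v_x) = arctan(39.83 / 21.27) = 61.9°.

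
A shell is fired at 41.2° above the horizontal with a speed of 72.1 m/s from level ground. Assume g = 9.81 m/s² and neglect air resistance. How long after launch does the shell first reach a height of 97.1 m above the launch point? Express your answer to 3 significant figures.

v_y0 = 72.1 sin 41.2° = 47.49 m/s.
Set y = v_y0 t − ½ g t² = 97.1: 4.905 t² − 47.49 t + 97.1 = 0.
t = [47.49 ± √(2255 − 1905)] / 9.81 = (47.49 ± 18.71) / 9.81, giving t = 2.93 s or t = 6.75 s.
The shell is on the way up at the first time, so t = 2.93 s.

2.93 s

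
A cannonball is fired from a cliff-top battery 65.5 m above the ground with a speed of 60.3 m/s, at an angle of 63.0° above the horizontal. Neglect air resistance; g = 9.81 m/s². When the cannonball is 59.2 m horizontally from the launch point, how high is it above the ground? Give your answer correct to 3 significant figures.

v_x = 60.3 cos 63.0° = 27.38 m/s, v_y0 = 60.3 sin 63.0° = 53.73 m/s.
Time to reach x = 59.2 m: t = x / v_x = 59.2 / 27.38 = 2.162 s.
y = 65.5 + v_y0 t − ½ g t² = 65.5 + 53.73×2.162 − 4.905×2.162² = 159 m.

159 m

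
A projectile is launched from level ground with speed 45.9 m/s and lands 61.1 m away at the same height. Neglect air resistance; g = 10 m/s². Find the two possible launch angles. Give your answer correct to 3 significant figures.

8.43° and 81.6°

Level-ground range: R = v₀² sin(2θ)/g ⇒ sin 2θ = R g / v₀² = 61.1×10/45.9² = 0.2900.
2θ = arcsin(0.2900) = 16.86° or 180° − 16.86° = 163.14°.
So θ = 8.43° or θ = 81.6°.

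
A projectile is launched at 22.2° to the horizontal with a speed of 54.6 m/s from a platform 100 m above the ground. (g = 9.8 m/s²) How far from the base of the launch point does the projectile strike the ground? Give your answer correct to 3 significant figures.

358 m

Components: v_x = 54.6 cos 22.2° = 50.55 m/s, v_y = 54.6 sin 22.2° = 20.63 m/s.
Vertical: 0 = 100 + 20.63 t − ½(9.8) t² ⇒ 4.900 t² − 20.63 t − 100 = 0.
t = [20.63 + √(425.6 + 1960)] / 9.800 = 7.089 s.
Horizontal: R = v_x · t = 50.55 × 7.089 = 358 m.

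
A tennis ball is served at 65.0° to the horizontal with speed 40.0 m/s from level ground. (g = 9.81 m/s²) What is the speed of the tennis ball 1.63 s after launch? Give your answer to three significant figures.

26.4 m/s

v_x = 40.0 cos 65.0° = 16.90 m/s (constant).
v_y(t) = 40.0 sin 65.0° − g t = 36.25 − 9.81 × 1.63 = 20.26 m/s.
Speed = √(v_x² + v_y²) = √(285.6 + 410.5) = 26.4 m/s.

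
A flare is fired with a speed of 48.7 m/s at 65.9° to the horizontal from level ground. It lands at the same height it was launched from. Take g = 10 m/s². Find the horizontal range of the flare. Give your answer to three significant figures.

Components: v_x = 48.7 cos 65.9° = 19.89 m/s, v_y = 48.7 sin 65.9° = 44.46 m/s.
Time of flight (same landing height): t = 2 v_y / g = 2 × 44.46 / 10 = 8.892 s.
Range: R = v_x · t = 19.89 × 8.892 = 177 m.

177 m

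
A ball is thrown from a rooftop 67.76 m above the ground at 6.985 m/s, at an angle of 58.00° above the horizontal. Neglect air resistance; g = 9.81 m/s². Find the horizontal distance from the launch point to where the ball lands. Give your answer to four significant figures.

16.17 m

Components: v_x = 6.985 cos 58.00° = 3.7015 m/s, v_y = 6.985 sin 58.00° = 5.9236 m/s.
Vertical: 0 = 67.76 + 5.9236 t − ½(9.81) t² ⇒ 4.905 t² − 5.9236 t − 67.76 = 0.
t = [5.9236 + √(35.089 + 1329.5)] / 9.810 = 4.3694 s.
Horizontal: R = v_x · t = 3.7015 × 4.3694 = 16.17 m.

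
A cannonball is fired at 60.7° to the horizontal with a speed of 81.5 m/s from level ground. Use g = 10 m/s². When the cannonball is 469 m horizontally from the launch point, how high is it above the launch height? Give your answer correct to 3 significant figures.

v_x = 81.5 cos 60.7° = 39.88 m/s, v_y0 = 81.5 sin 60.7° = 71.07 m/s.
Time to reach x = 469 m: t = x / v_x = 469 / 39.88 = 11.76 s.
y = v_y0 t − ½ g t² = 71.07×11.76 − 5.000×11.76² = 144 m.

144 m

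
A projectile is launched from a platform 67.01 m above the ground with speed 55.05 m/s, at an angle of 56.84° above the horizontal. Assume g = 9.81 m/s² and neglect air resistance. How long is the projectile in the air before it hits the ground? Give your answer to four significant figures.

10.68 s

Vertical component: v_y = 55.05 sin 56.84° = 46.085 m/s.
Taking up as positive with launch at y = 67.01 m, landing at y = 0: 0 = 67.01 + 46.085 t − ½(9.81) t².
Solving 4.905 t² − 46.085 t − 67.01 = 0 gives t = [46.085 + √(46.085² + 4·4.905·67.01)] / 9.810 = 10.68 s.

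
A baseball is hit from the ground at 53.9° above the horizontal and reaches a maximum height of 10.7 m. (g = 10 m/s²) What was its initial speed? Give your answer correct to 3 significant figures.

At maximum height v_y = 0, so (v₀ sin θ)² = 2 g H.
v₀ sin 53.9° = √(2 × 10 × 10.7) = 14.63 m/s.
v₀ = 14.63 / sin 53.9° = 14.63 / 0.8080 = 18.1 m/s.

18.1 m/s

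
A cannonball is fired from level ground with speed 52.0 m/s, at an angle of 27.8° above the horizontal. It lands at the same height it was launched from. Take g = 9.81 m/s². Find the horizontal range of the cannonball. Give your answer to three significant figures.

227 m

For level ground, R = v₀² sin(2θ) / g.
sin(2 × 27.8°) = sin 55.60° = 0.8251.
R = (52.0)² × 0.8251 / 9.81 = 227 m.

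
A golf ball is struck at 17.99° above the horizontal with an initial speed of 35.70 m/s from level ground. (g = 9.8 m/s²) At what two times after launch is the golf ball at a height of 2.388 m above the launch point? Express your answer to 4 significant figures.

0.2428 s and 2.007 s

v_y0 = 35.70 sin 17.99° = 11.026 m/s.
Set y = v_y0 t − ½ g t² = 2.388: 4.900 t² − 11.026 t + 2.388 = 0.
t = [11.026 ± √(121.57 − 46.805)] / 9.8 = (11.026 ± 8.6467) / 9.8, giving t = 0.2428 s or t = 2.007 s.
So the golf ball is at 2.388 m at t = 0.2428 s (rising) and t = 2.007 s (falling).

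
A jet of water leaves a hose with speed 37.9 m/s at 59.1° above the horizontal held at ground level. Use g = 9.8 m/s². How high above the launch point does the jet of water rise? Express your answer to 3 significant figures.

54.0 m

Vertical component of launch velocity: v_y = 37.9 sin 59.1° = 32.52 m/s.
At the highest point the vertical velocity is zero, so v_y² = 2 g h_max.
h_max = (32.52)² / (2 × 9.8) = 1058 / 19.60 = 54.0 m.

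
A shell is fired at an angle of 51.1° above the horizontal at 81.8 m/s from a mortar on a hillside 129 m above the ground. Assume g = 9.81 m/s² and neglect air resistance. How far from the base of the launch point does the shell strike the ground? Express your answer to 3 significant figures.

758 m

Components: v_x = 81.8 cos 51.1° = 51.37 m/s, v_y = 81.8 sin 51.1° = 63.66 m/s.
Vertical: 0 = 129 + 63.66 t − ½(9.81) t² ⇒ 4.905 t² − 63.66 t − 129 = 0.
t = [63.66 + √(4053 + 2531)] / 9.810 = 14.76 s.
Horizontal: R = v_x · t = 51.37 × 14.76 = 758 m.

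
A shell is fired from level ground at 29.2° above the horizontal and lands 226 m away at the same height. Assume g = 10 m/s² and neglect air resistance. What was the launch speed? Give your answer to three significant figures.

On level ground, R = v₀² sin(2θ) / g, so v₀ = √(R g / sin 2θ).
sin(2 × 29.2°) = 0.8517.
v₀ = √(226 × 10 / 0.8517) = √2654 = 51.5 m/s.

51.5 m/s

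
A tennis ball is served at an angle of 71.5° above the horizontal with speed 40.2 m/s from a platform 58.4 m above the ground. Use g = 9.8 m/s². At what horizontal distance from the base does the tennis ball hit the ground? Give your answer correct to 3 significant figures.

Components: v_x = 40.2 cos 71.5° = 12.76 m/s, v_y = 40.2 sin 71.5° = 38.12 m/s.
Vertical: 0 = 58.4 + 38.12 t − ½(9.8) t² ⇒ 4.900 t² − 38.12 t − 58.4 = 0.
t = [38.12 + √(1453 + 1145)] / 9.800 = 9.091 s.
Horizontal: R = v_x · t = 12.76 × 9.091 = 116 m.

116 m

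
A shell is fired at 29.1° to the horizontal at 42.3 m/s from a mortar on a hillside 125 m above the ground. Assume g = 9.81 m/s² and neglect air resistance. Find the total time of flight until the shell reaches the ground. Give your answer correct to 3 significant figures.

7.56 s

Vertical component: v_y = 42.3 sin 29.1° = 20.57 m/s.
Taking up as positive with launch at y = 125 m, landing at y = 0: 0 = 125 + 20.57 t − ½(9.81) t².
Solving 4.905 t² − 20.57 t − 125 = 0 gives t = [20.57 + √(20.57² + 4·4.905·125)] / 9.810 = 7.56 s.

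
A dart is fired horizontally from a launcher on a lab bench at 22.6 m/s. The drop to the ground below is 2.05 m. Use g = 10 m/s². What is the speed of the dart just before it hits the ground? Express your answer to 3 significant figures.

23.5 m/s

Fall time: t = √(2 × 2.05 / 10) = 0.6403 s.
At impact: v_x = 22.6 m/s (unchanged), v_y = g t = 10 × 0.6403 = 6.403 m/s.
Speed = √(v_x² + v_y²) = √(510.8 + 41.00) = 23.5 m/s.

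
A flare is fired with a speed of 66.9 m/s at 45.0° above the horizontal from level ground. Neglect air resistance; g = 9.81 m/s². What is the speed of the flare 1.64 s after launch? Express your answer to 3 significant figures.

56.7 m/s

v_x = 66.9 cos 45.0° = 47.31 m/s (constant).
v_y(t) = 66.9 sin 45.0° − g t = 47.31 − 9.81 × 1.64 = 31.22 m/s.
Speed = √(v_x² + v_y²) = √(2238 + 974.7) = 56.7 m/s.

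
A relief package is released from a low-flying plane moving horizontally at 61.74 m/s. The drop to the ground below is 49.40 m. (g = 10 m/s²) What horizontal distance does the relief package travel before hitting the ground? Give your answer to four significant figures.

194.1 m

Initial vertical velocity is zero, so the fall time comes from h = ½ g t²: t = √(2 × 49.40 / 10) = 3.1432 s.
Horizontal motion is uniform at 61.74 m/s, so x = 61.74 × 3.1432 = 194.1 m.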